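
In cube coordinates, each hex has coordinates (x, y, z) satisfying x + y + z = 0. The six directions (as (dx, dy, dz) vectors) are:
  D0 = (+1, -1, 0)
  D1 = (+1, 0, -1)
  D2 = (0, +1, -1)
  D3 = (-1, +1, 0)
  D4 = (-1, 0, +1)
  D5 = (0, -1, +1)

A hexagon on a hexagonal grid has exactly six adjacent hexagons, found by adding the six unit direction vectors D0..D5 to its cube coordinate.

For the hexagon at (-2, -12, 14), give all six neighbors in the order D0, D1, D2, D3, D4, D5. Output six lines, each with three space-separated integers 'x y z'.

Center: (-2, -12, 14). Add each direction:
  D0: (-2, -12, 14) + (1, -1, 0) = (-1, -13, 14)
  D1: (-2, -12, 14) + (1, 0, -1) = (-1, -12, 13)
  D2: (-2, -12, 14) + (0, 1, -1) = (-2, -11, 13)
  D3: (-2, -12, 14) + (-1, 1, 0) = (-3, -11, 14)
  D4: (-2, -12, 14) + (-1, 0, 1) = (-3, -12, 15)
  D5: (-2, -12, 14) + (0, -1, 1) = (-2, -13, 15)

Answer: -1 -13 14
-1 -12 13
-2 -11 13
-3 -11 14
-3 -12 15
-2 -13 15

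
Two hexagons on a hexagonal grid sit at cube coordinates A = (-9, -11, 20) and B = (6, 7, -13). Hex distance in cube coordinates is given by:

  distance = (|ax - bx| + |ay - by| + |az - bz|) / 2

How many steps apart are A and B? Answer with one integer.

|ax - bx| = |-9 - 6| = 15
|ay - by| = |-11 - 7| = 18
|az - bz| = |20 - (-13)| = 33
distance = (15 + 18 + 33) / 2 = 66 / 2 = 33

Answer: 33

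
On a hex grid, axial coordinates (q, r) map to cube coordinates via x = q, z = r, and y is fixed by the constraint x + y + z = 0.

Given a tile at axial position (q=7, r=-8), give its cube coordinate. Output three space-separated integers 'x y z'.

x = q = 7
z = r = -8
y = -x - z = -(7) - (-8) = 1

Answer: 7 1 -8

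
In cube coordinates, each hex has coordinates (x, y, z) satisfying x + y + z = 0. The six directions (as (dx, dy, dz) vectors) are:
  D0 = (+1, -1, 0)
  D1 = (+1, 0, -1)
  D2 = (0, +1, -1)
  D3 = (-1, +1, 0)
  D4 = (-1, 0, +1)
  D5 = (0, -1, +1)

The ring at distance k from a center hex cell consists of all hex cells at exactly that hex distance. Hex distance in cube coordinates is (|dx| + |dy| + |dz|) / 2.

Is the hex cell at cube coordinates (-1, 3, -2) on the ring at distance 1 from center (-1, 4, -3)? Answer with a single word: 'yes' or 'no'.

|px - cx| = |-1 - (-1)| = 0
|py - cy| = |3 - 4| = 1
|pz - cz| = |-2 - (-3)| = 1
distance = (0+1+1)/2 = 2/2 = 1
radius = 1; distance == radius -> yes

Answer: yes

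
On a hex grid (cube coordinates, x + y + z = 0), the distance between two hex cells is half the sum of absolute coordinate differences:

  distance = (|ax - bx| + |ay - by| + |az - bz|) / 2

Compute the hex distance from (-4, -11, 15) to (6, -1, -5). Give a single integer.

|ax - bx| = |-4 - 6| = 10
|ay - by| = |-11 - (-1)| = 10
|az - bz| = |15 - (-5)| = 20
distance = (10 + 10 + 20) / 2 = 40 / 2 = 20

Answer: 20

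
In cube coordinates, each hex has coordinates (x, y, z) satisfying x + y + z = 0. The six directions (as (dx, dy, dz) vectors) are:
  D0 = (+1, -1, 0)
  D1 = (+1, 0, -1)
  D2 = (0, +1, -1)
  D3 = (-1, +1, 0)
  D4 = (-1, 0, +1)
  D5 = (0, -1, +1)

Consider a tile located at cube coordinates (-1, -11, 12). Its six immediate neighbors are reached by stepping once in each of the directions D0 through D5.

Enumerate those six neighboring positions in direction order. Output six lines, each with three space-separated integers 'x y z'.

Answer: 0 -12 12
0 -11 11
-1 -10 11
-2 -10 12
-2 -11 13
-1 -12 13

Derivation:
Center: (-1, -11, 12). Add each direction:
  D0: (-1, -11, 12) + (1, -1, 0) = (0, -12, 12)
  D1: (-1, -11, 12) + (1, 0, -1) = (0, -11, 11)
  D2: (-1, -11, 12) + (0, 1, -1) = (-1, -10, 11)
  D3: (-1, -11, 12) + (-1, 1, 0) = (-2, -10, 12)
  D4: (-1, -11, 12) + (-1, 0, 1) = (-2, -11, 13)
  D5: (-1, -11, 12) + (0, -1, 1) = (-1, -12, 13)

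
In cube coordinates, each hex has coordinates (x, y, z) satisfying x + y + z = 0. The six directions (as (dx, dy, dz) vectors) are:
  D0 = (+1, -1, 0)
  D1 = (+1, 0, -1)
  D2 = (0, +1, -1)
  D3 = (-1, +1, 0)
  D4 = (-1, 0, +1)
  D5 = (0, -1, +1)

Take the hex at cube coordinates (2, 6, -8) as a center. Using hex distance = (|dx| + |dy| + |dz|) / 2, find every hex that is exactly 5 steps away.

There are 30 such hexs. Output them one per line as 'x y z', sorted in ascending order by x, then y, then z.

Answer: -3 6 -3
-3 7 -4
-3 8 -5
-3 9 -6
-3 10 -7
-3 11 -8
-2 5 -3
-2 11 -9
-1 4 -3
-1 11 -10
0 3 -3
0 11 -11
1 2 -3
1 11 -12
2 1 -3
2 11 -13
3 1 -4
3 10 -13
4 1 -5
4 9 -13
5 1 -6
5 8 -13
6 1 -7
6 7 -13
7 1 -8
7 2 -9
7 3 -10
7 4 -11
7 5 -12
7 6 -13

Derivation:
Walk ring at distance 5 from (2, 6, -8):
Start at center + D4*5 = (-3, 6, -3)
  hex 0: (-3, 6, -3)
  hex 1: (-2, 5, -3)
  hex 2: (-1, 4, -3)
  hex 3: (0, 3, -3)
  hex 4: (1, 2, -3)
  hex 5: (2, 1, -3)
  hex 6: (3, 1, -4)
  hex 7: (4, 1, -5)
  hex 8: (5, 1, -6)
  hex 9: (6, 1, -7)
  hex 10: (7, 1, -8)
  hex 11: (7, 2, -9)
  hex 12: (7, 3, -10)
  hex 13: (7, 4, -11)
  hex 14: (7, 5, -12)
  hex 15: (7, 6, -13)
  hex 16: (6, 7, -13)
  hex 17: (5, 8, -13)
  hex 18: (4, 9, -13)
  hex 19: (3, 10, -13)
  hex 20: (2, 11, -13)
  hex 21: (1, 11, -12)
  hex 22: (0, 11, -11)
  hex 23: (-1, 11, -10)
  hex 24: (-2, 11, -9)
  hex 25: (-3, 11, -8)
  hex 26: (-3, 10, -7)
  hex 27: (-3, 9, -6)
  hex 28: (-3, 8, -5)
  hex 29: (-3, 7, -4)
Sorted: 30 hexes.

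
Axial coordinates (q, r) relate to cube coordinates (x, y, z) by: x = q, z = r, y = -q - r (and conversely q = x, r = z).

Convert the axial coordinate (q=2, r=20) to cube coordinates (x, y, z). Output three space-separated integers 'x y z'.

Answer: 2 -22 20

Derivation:
x = q = 2
z = r = 20
y = -x - z = -(2) - (20) = -22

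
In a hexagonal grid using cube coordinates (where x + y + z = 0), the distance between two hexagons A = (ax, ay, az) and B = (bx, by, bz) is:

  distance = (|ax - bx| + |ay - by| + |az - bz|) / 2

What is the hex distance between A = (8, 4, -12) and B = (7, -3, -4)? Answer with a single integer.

Answer: 8

Derivation:
|ax - bx| = |8 - 7| = 1
|ay - by| = |4 - (-3)| = 7
|az - bz| = |-12 - (-4)| = 8
distance = (1 + 7 + 8) / 2 = 16 / 2 = 8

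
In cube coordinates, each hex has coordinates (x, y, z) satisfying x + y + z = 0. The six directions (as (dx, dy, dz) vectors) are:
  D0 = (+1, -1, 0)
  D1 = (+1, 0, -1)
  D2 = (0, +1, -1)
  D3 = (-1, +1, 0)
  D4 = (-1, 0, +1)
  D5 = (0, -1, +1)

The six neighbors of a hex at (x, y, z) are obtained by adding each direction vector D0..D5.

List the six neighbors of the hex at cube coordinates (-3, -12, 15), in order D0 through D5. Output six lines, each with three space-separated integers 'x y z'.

Answer: -2 -13 15
-2 -12 14
-3 -11 14
-4 -11 15
-4 -12 16
-3 -13 16

Derivation:
Center: (-3, -12, 15). Add each direction:
  D0: (-3, -12, 15) + (1, -1, 0) = (-2, -13, 15)
  D1: (-3, -12, 15) + (1, 0, -1) = (-2, -12, 14)
  D2: (-3, -12, 15) + (0, 1, -1) = (-3, -11, 14)
  D3: (-3, -12, 15) + (-1, 1, 0) = (-4, -11, 15)
  D4: (-3, -12, 15) + (-1, 0, 1) = (-4, -12, 16)
  D5: (-3, -12, 15) + (0, -1, 1) = (-3, -13, 16)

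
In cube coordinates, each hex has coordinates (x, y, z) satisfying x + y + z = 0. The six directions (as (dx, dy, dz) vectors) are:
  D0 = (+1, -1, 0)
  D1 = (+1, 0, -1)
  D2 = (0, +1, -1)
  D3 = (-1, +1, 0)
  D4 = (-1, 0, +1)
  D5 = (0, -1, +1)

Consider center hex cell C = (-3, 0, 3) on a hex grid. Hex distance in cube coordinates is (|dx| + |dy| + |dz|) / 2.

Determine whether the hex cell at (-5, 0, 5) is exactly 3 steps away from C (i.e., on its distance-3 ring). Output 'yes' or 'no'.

Answer: no

Derivation:
|px - cx| = |-5 - (-3)| = 2
|py - cy| = |0 - 0| = 0
|pz - cz| = |5 - 3| = 2
distance = (2+0+2)/2 = 4/2 = 2
radius = 3; distance != radius -> no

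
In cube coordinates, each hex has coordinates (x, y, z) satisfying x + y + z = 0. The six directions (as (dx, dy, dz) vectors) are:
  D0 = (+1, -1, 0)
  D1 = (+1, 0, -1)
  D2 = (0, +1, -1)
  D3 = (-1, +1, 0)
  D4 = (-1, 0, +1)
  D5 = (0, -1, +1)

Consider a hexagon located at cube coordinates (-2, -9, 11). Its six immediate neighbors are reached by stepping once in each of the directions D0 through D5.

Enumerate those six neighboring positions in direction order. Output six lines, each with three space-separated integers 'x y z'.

Answer: -1 -10 11
-1 -9 10
-2 -8 10
-3 -8 11
-3 -9 12
-2 -10 12

Derivation:
Center: (-2, -9, 11). Add each direction:
  D0: (-2, -9, 11) + (1, -1, 0) = (-1, -10, 11)
  D1: (-2, -9, 11) + (1, 0, -1) = (-1, -9, 10)
  D2: (-2, -9, 11) + (0, 1, -1) = (-2, -8, 10)
  D3: (-2, -9, 11) + (-1, 1, 0) = (-3, -8, 11)
  D4: (-2, -9, 11) + (-1, 0, 1) = (-3, -9, 12)
  D5: (-2, -9, 11) + (0, -1, 1) = (-2, -10, 12)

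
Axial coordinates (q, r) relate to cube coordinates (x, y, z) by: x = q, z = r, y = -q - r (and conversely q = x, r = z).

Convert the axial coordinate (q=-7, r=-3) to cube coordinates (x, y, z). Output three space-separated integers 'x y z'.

x = q = -7
z = r = -3
y = -x - z = -(-7) - (-3) = 10

Answer: -7 10 -3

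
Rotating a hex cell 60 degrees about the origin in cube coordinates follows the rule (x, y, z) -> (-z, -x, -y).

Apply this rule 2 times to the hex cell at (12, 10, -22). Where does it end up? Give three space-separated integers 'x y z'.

Start: (12, 10, -22)
Step 1: (12, 10, -22) -> (-(-22), -(12), -(10)) = (22, -12, -10)
Step 2: (22, -12, -10) -> (-(-10), -(22), -(-12)) = (10, -22, 12)

Answer: 10 -22 12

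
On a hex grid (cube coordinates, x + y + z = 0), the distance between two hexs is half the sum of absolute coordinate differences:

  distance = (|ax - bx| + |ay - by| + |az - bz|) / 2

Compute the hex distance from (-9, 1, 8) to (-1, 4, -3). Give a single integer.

|ax - bx| = |-9 - (-1)| = 8
|ay - by| = |1 - 4| = 3
|az - bz| = |8 - (-3)| = 11
distance = (8 + 3 + 11) / 2 = 22 / 2 = 11

Answer: 11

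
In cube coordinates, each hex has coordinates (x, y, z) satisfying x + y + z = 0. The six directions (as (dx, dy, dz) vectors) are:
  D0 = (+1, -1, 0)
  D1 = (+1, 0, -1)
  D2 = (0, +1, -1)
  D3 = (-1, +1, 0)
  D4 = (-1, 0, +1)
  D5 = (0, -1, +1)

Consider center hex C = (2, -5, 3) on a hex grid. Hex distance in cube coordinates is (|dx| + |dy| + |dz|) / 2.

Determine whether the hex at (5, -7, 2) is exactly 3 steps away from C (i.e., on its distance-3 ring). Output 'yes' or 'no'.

Answer: yes

Derivation:
|px - cx| = |5 - 2| = 3
|py - cy| = |-7 - (-5)| = 2
|pz - cz| = |2 - 3| = 1
distance = (3+2+1)/2 = 6/2 = 3
radius = 3; distance == radius -> yes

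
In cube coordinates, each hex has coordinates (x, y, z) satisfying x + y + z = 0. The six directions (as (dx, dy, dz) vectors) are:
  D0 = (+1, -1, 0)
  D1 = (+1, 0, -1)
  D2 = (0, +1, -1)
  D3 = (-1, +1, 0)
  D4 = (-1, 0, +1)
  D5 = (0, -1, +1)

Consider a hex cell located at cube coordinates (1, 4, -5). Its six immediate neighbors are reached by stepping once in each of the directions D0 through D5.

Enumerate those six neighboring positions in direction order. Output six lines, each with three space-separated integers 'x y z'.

Center: (1, 4, -5). Add each direction:
  D0: (1, 4, -5) + (1, -1, 0) = (2, 3, -5)
  D1: (1, 4, -5) + (1, 0, -1) = (2, 4, -6)
  D2: (1, 4, -5) + (0, 1, -1) = (1, 5, -6)
  D3: (1, 4, -5) + (-1, 1, 0) = (0, 5, -5)
  D4: (1, 4, -5) + (-1, 0, 1) = (0, 4, -4)
  D5: (1, 4, -5) + (0, -1, 1) = (1, 3, -4)

Answer: 2 3 -5
2 4 -6
1 5 -6
0 5 -5
0 4 -4
1 3 -4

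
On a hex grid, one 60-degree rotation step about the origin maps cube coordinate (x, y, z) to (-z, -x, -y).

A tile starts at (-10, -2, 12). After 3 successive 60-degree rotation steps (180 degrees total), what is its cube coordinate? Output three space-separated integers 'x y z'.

Answer: 10 2 -12

Derivation:
Start: (-10, -2, 12)
Step 1: (-10, -2, 12) -> (-(12), -(-10), -(-2)) = (-12, 10, 2)
Step 2: (-12, 10, 2) -> (-(2), -(-12), -(10)) = (-2, 12, -10)
Step 3: (-2, 12, -10) -> (-(-10), -(-2), -(12)) = (10, 2, -12)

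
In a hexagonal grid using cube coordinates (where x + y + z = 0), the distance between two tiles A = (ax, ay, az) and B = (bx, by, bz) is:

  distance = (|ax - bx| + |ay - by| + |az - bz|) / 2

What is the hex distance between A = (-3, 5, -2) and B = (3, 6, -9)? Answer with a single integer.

|ax - bx| = |-3 - 3| = 6
|ay - by| = |5 - 6| = 1
|az - bz| = |-2 - (-9)| = 7
distance = (6 + 1 + 7) / 2 = 14 / 2 = 7

Answer: 7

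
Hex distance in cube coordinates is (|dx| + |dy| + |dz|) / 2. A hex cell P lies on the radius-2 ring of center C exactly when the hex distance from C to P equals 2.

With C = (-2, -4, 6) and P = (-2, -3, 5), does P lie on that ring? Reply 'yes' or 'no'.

Answer: no

Derivation:
|px - cx| = |-2 - (-2)| = 0
|py - cy| = |-3 - (-4)| = 1
|pz - cz| = |5 - 6| = 1
distance = (0+1+1)/2 = 2/2 = 1
radius = 2; distance != radius -> no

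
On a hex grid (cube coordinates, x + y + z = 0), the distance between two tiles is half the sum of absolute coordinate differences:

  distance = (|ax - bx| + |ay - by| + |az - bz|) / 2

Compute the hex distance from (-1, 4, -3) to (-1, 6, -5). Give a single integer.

|ax - bx| = |-1 - (-1)| = 0
|ay - by| = |4 - 6| = 2
|az - bz| = |-3 - (-5)| = 2
distance = (0 + 2 + 2) / 2 = 4 / 2 = 2

Answer: 2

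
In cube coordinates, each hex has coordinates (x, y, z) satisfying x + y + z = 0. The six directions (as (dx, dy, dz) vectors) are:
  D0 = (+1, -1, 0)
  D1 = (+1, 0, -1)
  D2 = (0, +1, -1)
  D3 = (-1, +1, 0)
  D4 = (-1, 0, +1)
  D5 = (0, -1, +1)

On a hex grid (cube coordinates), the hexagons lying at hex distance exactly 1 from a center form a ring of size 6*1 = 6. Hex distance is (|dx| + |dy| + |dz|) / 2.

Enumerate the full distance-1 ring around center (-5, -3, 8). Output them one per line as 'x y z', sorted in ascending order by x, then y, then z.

Walk ring at distance 1 from (-5, -3, 8):
Start at center + D4*1 = (-6, -3, 9)
  hex 0: (-6, -3, 9)
  hex 1: (-5, -4, 9)
  hex 2: (-4, -4, 8)
  hex 3: (-4, -3, 7)
  hex 4: (-5, -2, 7)
  hex 5: (-6, -2, 8)
Sorted: 6 hexes.

Answer: -6 -3 9
-6 -2 8
-5 -4 9
-5 -2 7
-4 -4 8
-4 -3 7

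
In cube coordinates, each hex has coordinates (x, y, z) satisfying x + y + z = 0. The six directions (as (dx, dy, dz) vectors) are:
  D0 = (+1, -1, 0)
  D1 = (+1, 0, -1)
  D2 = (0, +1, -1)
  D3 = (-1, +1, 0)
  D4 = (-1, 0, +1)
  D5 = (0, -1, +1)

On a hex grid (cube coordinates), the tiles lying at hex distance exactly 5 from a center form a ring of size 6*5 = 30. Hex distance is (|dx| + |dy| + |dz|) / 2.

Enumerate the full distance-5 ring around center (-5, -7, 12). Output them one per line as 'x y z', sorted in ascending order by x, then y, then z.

Answer: -10 -7 17
-10 -6 16
-10 -5 15
-10 -4 14
-10 -3 13
-10 -2 12
-9 -8 17
-9 -2 11
-8 -9 17
-8 -2 10
-7 -10 17
-7 -2 9
-6 -11 17
-6 -2 8
-5 -12 17
-5 -2 7
-4 -12 16
-4 -3 7
-3 -12 15
-3 -4 7
-2 -12 14
-2 -5 7
-1 -12 13
-1 -6 7
0 -12 12
0 -11 11
0 -10 10
0 -9 9
0 -8 8
0 -7 7

Derivation:
Walk ring at distance 5 from (-5, -7, 12):
Start at center + D4*5 = (-10, -7, 17)
  hex 0: (-10, -7, 17)
  hex 1: (-9, -8, 17)
  hex 2: (-8, -9, 17)
  hex 3: (-7, -10, 17)
  hex 4: (-6, -11, 17)
  hex 5: (-5, -12, 17)
  hex 6: (-4, -12, 16)
  hex 7: (-3, -12, 15)
  hex 8: (-2, -12, 14)
  hex 9: (-1, -12, 13)
  hex 10: (0, -12, 12)
  hex 11: (0, -11, 11)
  hex 12: (0, -10, 10)
  hex 13: (0, -9, 9)
  hex 14: (0, -8, 8)
  hex 15: (0, -7, 7)
  hex 16: (-1, -6, 7)
  hex 17: (-2, -5, 7)
  hex 18: (-3, -4, 7)
  hex 19: (-4, -3, 7)
  hex 20: (-5, -2, 7)
  hex 21: (-6, -2, 8)
  hex 22: (-7, -2, 9)
  hex 23: (-8, -2, 10)
  hex 24: (-9, -2, 11)
  hex 25: (-10, -2, 12)
  hex 26: (-10, -3, 13)
  hex 27: (-10, -4, 14)
  hex 28: (-10, -5, 15)
  hex 29: (-10, -6, 16)
Sorted: 30 hexes.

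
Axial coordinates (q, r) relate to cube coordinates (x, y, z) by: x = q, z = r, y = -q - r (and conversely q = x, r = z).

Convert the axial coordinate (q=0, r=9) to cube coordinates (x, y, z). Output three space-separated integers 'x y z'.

x = q = 0
z = r = 9
y = -x - z = -(0) - (9) = -9

Answer: 0 -9 9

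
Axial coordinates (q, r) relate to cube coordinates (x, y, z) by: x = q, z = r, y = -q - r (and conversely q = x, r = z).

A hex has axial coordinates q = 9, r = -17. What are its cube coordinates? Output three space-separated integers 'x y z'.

Answer: 9 8 -17

Derivation:
x = q = 9
z = r = -17
y = -x - z = -(9) - (-17) = 8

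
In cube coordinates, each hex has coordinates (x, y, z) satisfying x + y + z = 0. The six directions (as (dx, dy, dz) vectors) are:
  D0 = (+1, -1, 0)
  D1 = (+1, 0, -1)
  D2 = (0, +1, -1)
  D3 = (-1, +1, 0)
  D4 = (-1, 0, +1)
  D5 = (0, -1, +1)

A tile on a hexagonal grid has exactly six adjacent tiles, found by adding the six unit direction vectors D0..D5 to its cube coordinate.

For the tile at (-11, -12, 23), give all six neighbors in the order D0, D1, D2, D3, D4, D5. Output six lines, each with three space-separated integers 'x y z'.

Center: (-11, -12, 23). Add each direction:
  D0: (-11, -12, 23) + (1, -1, 0) = (-10, -13, 23)
  D1: (-11, -12, 23) + (1, 0, -1) = (-10, -12, 22)
  D2: (-11, -12, 23) + (0, 1, -1) = (-11, -11, 22)
  D3: (-11, -12, 23) + (-1, 1, 0) = (-12, -11, 23)
  D4: (-11, -12, 23) + (-1, 0, 1) = (-12, -12, 24)
  D5: (-11, -12, 23) + (0, -1, 1) = (-11, -13, 24)

Answer: -10 -13 23
-10 -12 22
-11 -11 22
-12 -11 23
-12 -12 24
-11 -13 24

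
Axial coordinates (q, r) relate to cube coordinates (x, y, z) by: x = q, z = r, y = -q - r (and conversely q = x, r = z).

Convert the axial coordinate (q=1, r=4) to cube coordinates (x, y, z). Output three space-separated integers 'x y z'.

x = q = 1
z = r = 4
y = -x - z = -(1) - (4) = -5

Answer: 1 -5 4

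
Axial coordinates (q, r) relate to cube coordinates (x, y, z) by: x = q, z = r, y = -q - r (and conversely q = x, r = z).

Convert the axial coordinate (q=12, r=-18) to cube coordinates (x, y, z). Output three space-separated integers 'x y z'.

x = q = 12
z = r = -18
y = -x - z = -(12) - (-18) = 6

Answer: 12 6 -18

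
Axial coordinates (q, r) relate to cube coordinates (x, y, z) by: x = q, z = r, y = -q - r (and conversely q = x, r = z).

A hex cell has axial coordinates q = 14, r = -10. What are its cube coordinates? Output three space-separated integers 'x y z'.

x = q = 14
z = r = -10
y = -x - z = -(14) - (-10) = -4

Answer: 14 -4 -10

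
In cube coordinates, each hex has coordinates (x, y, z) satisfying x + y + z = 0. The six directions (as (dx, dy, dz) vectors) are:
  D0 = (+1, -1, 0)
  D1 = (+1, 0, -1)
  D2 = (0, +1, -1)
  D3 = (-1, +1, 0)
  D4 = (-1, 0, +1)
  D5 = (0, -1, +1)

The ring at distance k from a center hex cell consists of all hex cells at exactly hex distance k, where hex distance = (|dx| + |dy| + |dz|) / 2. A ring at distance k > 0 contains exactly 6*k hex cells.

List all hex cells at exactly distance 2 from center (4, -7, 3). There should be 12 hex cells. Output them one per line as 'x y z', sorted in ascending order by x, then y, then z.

Answer: 2 -7 5
2 -6 4
2 -5 3
3 -8 5
3 -5 2
4 -9 5
4 -5 1
5 -9 4
5 -6 1
6 -9 3
6 -8 2
6 -7 1

Derivation:
Walk ring at distance 2 from (4, -7, 3):
Start at center + D4*2 = (2, -7, 5)
  hex 0: (2, -7, 5)
  hex 1: (3, -8, 5)
  hex 2: (4, -9, 5)
  hex 3: (5, -9, 4)
  hex 4: (6, -9, 3)
  hex 5: (6, -8, 2)
  hex 6: (6, -7, 1)
  hex 7: (5, -6, 1)
  hex 8: (4, -5, 1)
  hex 9: (3, -5, 2)
  hex 10: (2, -5, 3)
  hex 11: (2, -6, 4)
Sorted: 12 hexes.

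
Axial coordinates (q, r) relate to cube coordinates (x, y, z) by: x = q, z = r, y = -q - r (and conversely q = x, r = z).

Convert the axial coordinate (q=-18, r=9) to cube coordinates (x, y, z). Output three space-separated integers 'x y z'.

x = q = -18
z = r = 9
y = -x - z = -(-18) - (9) = 9

Answer: -18 9 9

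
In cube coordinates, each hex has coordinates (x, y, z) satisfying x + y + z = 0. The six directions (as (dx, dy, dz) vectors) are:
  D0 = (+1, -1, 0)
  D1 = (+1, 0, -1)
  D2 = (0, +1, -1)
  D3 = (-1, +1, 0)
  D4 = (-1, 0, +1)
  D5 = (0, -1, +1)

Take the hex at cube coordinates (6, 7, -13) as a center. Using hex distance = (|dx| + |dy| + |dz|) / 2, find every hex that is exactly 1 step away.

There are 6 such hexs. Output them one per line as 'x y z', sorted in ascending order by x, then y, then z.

Walk ring at distance 1 from (6, 7, -13):
Start at center + D4*1 = (5, 7, -12)
  hex 0: (5, 7, -12)
  hex 1: (6, 6, -12)
  hex 2: (7, 6, -13)
  hex 3: (7, 7, -14)
  hex 4: (6, 8, -14)
  hex 5: (5, 8, -13)
Sorted: 6 hexes.

Answer: 5 7 -12
5 8 -13
6 6 -12
6 8 -14
7 6 -13
7 7 -14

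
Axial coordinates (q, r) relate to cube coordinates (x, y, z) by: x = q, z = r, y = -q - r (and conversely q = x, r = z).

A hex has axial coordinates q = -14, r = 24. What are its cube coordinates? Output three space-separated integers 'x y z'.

Answer: -14 -10 24

Derivation:
x = q = -14
z = r = 24
y = -x - z = -(-14) - (24) = -10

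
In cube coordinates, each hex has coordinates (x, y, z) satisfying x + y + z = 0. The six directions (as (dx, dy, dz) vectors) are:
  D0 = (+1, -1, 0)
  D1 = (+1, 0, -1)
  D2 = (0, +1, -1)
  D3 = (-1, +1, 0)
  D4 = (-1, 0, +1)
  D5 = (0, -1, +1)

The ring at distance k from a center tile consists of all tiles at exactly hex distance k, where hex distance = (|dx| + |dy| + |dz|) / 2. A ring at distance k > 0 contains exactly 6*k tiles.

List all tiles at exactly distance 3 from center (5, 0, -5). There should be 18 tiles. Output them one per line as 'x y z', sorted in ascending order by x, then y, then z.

Answer: 2 0 -2
2 1 -3
2 2 -4
2 3 -5
3 -1 -2
3 3 -6
4 -2 -2
4 3 -7
5 -3 -2
5 3 -8
6 -3 -3
6 2 -8
7 -3 -4
7 1 -8
8 -3 -5
8 -2 -6
8 -1 -7
8 0 -8

Derivation:
Walk ring at distance 3 from (5, 0, -5):
Start at center + D4*3 = (2, 0, -2)
  hex 0: (2, 0, -2)
  hex 1: (3, -1, -2)
  hex 2: (4, -2, -2)
  hex 3: (5, -3, -2)
  hex 4: (6, -3, -3)
  hex 5: (7, -3, -4)
  hex 6: (8, -3, -5)
  hex 7: (8, -2, -6)
  hex 8: (8, -1, -7)
  hex 9: (8, 0, -8)
  hex 10: (7, 1, -8)
  hex 11: (6, 2, -8)
  hex 12: (5, 3, -8)
  hex 13: (4, 3, -7)
  hex 14: (3, 3, -6)
  hex 15: (2, 3, -5)
  hex 16: (2, 2, -4)
  hex 17: (2, 1, -3)
Sorted: 18 hexes.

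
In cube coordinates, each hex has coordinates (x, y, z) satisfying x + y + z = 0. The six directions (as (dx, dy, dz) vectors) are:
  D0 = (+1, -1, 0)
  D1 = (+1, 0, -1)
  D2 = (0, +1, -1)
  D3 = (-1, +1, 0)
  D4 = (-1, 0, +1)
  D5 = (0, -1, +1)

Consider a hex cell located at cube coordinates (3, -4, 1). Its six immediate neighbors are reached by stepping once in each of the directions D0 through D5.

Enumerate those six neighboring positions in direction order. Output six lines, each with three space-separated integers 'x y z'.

Answer: 4 -5 1
4 -4 0
3 -3 0
2 -3 1
2 -4 2
3 -5 2

Derivation:
Center: (3, -4, 1). Add each direction:
  D0: (3, -4, 1) + (1, -1, 0) = (4, -5, 1)
  D1: (3, -4, 1) + (1, 0, -1) = (4, -4, 0)
  D2: (3, -4, 1) + (0, 1, -1) = (3, -3, 0)
  D3: (3, -4, 1) + (-1, 1, 0) = (2, -3, 1)
  D4: (3, -4, 1) + (-1, 0, 1) = (2, -4, 2)
  D5: (3, -4, 1) + (0, -1, 1) = (3, -5, 2)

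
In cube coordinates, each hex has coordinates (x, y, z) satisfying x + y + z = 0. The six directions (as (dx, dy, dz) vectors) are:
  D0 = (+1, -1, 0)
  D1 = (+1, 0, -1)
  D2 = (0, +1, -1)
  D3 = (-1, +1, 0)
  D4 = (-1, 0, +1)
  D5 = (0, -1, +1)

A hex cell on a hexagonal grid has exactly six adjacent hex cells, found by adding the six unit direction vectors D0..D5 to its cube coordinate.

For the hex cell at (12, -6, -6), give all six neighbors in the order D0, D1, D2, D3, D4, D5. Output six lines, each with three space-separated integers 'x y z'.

Center: (12, -6, -6). Add each direction:
  D0: (12, -6, -6) + (1, -1, 0) = (13, -7, -6)
  D1: (12, -6, -6) + (1, 0, -1) = (13, -6, -7)
  D2: (12, -6, -6) + (0, 1, -1) = (12, -5, -7)
  D3: (12, -6, -6) + (-1, 1, 0) = (11, -5, -6)
  D4: (12, -6, -6) + (-1, 0, 1) = (11, -6, -5)
  D5: (12, -6, -6) + (0, -1, 1) = (12, -7, -5)

Answer: 13 -7 -6
13 -6 -7
12 -5 -7
11 -5 -6
11 -6 -5
12 -7 -5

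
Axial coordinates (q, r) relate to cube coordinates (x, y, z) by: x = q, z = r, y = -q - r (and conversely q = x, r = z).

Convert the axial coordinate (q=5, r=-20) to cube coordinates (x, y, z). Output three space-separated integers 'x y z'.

Answer: 5 15 -20

Derivation:
x = q = 5
z = r = -20
y = -x - z = -(5) - (-20) = 15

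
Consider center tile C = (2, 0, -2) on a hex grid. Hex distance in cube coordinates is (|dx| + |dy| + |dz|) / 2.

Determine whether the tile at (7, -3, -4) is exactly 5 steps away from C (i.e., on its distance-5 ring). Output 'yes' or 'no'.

Answer: yes

Derivation:
|px - cx| = |7 - 2| = 5
|py - cy| = |-3 - 0| = 3
|pz - cz| = |-4 - (-2)| = 2
distance = (5+3+2)/2 = 10/2 = 5
radius = 5; distance == radius -> yes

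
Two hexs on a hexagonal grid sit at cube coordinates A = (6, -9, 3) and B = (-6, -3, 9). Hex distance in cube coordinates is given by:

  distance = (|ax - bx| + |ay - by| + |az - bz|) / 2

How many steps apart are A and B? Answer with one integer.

|ax - bx| = |6 - (-6)| = 12
|ay - by| = |-9 - (-3)| = 6
|az - bz| = |3 - 9| = 6
distance = (12 + 6 + 6) / 2 = 24 / 2 = 12

Answer: 12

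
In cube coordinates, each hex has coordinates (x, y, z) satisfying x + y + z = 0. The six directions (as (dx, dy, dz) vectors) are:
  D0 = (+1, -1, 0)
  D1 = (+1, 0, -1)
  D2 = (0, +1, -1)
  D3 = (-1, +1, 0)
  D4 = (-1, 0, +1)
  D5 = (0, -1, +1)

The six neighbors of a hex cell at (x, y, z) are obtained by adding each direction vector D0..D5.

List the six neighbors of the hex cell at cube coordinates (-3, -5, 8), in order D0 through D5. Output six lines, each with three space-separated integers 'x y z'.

Answer: -2 -6 8
-2 -5 7
-3 -4 7
-4 -4 8
-4 -5 9
-3 -6 9

Derivation:
Center: (-3, -5, 8). Add each direction:
  D0: (-3, -5, 8) + (1, -1, 0) = (-2, -6, 8)
  D1: (-3, -5, 8) + (1, 0, -1) = (-2, -5, 7)
  D2: (-3, -5, 8) + (0, 1, -1) = (-3, -4, 7)
  D3: (-3, -5, 8) + (-1, 1, 0) = (-4, -4, 8)
  D4: (-3, -5, 8) + (-1, 0, 1) = (-4, -5, 9)
  D5: (-3, -5, 8) + (0, -1, 1) = (-3, -6, 9)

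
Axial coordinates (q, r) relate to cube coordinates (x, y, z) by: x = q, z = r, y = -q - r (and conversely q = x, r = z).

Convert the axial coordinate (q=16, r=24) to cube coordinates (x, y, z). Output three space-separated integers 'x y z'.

x = q = 16
z = r = 24
y = -x - z = -(16) - (24) = -40

Answer: 16 -40 24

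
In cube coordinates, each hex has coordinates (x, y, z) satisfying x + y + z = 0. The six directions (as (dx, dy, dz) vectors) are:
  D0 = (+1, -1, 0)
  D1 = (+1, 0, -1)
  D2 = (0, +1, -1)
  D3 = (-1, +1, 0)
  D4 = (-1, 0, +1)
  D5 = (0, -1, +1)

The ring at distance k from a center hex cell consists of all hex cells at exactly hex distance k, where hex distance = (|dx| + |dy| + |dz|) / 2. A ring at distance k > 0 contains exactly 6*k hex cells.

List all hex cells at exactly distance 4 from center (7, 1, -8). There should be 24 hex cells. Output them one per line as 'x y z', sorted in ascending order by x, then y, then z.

Answer: 3 1 -4
3 2 -5
3 3 -6
3 4 -7
3 5 -8
4 0 -4
4 5 -9
5 -1 -4
5 5 -10
6 -2 -4
6 5 -11
7 -3 -4
7 5 -12
8 -3 -5
8 4 -12
9 -3 -6
9 3 -12
10 -3 -7
10 2 -12
11 -3 -8
11 -2 -9
11 -1 -10
11 0 -11
11 1 -12

Derivation:
Walk ring at distance 4 from (7, 1, -8):
Start at center + D4*4 = (3, 1, -4)
  hex 0: (3, 1, -4)
  hex 1: (4, 0, -4)
  hex 2: (5, -1, -4)
  hex 3: (6, -2, -4)
  hex 4: (7, -3, -4)
  hex 5: (8, -3, -5)
  hex 6: (9, -3, -6)
  hex 7: (10, -3, -7)
  hex 8: (11, -3, -8)
  hex 9: (11, -2, -9)
  hex 10: (11, -1, -10)
  hex 11: (11, 0, -11)
  hex 12: (11, 1, -12)
  hex 13: (10, 2, -12)
  hex 14: (9, 3, -12)
  hex 15: (8, 4, -12)
  hex 16: (7, 5, -12)
  hex 17: (6, 5, -11)
  hex 18: (5, 5, -10)
  hex 19: (4, 5, -9)
  hex 20: (3, 5, -8)
  hex 21: (3, 4, -7)
  hex 22: (3, 3, -6)
  hex 23: (3, 2, -5)
Sorted: 24 hexes.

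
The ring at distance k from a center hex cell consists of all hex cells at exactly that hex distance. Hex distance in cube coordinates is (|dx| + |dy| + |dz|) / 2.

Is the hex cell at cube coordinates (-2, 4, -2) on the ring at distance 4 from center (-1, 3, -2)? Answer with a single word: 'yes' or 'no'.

|px - cx| = |-2 - (-1)| = 1
|py - cy| = |4 - 3| = 1
|pz - cz| = |-2 - (-2)| = 0
distance = (1+1+0)/2 = 2/2 = 1
radius = 4; distance != radius -> no

Answer: no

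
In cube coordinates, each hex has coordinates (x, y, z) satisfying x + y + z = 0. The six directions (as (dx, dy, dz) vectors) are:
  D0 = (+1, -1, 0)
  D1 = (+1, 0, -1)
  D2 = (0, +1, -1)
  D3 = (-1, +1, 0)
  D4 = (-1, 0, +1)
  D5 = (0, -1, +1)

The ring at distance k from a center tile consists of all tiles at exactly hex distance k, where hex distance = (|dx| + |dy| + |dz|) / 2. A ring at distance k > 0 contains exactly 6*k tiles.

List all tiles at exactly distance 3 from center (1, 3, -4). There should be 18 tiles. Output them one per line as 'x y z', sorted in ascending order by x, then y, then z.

Walk ring at distance 3 from (1, 3, -4):
Start at center + D4*3 = (-2, 3, -1)
  hex 0: (-2, 3, -1)
  hex 1: (-1, 2, -1)
  hex 2: (0, 1, -1)
  hex 3: (1, 0, -1)
  hex 4: (2, 0, -2)
  hex 5: (3, 0, -3)
  hex 6: (4, 0, -4)
  hex 7: (4, 1, -5)
  hex 8: (4, 2, -6)
  hex 9: (4, 3, -7)
  hex 10: (3, 4, -7)
  hex 11: (2, 5, -7)
  hex 12: (1, 6, -7)
  hex 13: (0, 6, -6)
  hex 14: (-1, 6, -5)
  hex 15: (-2, 6, -4)
  hex 16: (-2, 5, -3)
  hex 17: (-2, 4, -2)
Sorted: 18 hexes.

Answer: -2 3 -1
-2 4 -2
-2 5 -3
-2 6 -4
-1 2 -1
-1 6 -5
0 1 -1
0 6 -6
1 0 -1
1 6 -7
2 0 -2
2 5 -7
3 0 -3
3 4 -7
4 0 -4
4 1 -5
4 2 -6
4 3 -7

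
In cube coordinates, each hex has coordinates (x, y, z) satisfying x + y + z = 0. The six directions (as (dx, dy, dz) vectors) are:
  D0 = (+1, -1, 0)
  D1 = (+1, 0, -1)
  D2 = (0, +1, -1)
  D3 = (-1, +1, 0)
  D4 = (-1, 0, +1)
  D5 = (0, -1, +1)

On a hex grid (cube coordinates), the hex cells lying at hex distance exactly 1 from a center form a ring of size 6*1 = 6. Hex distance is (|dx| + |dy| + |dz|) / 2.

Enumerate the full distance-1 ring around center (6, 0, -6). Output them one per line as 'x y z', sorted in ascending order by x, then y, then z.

Walk ring at distance 1 from (6, 0, -6):
Start at center + D4*1 = (5, 0, -5)
  hex 0: (5, 0, -5)
  hex 1: (6, -1, -5)
  hex 2: (7, -1, -6)
  hex 3: (7, 0, -7)
  hex 4: (6, 1, -7)
  hex 5: (5, 1, -6)
Sorted: 6 hexes.

Answer: 5 0 -5
5 1 -6
6 -1 -5
6 1 -7
7 -1 -6
7 0 -7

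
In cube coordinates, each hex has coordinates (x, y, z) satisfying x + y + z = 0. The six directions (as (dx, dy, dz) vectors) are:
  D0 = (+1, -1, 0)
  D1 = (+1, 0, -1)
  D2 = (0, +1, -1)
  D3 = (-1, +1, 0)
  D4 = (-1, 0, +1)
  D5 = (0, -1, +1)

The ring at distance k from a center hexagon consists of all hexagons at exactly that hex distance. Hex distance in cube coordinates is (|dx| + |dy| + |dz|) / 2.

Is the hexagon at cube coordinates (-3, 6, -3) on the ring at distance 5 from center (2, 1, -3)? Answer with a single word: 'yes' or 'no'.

Answer: yes

Derivation:
|px - cx| = |-3 - 2| = 5
|py - cy| = |6 - 1| = 5
|pz - cz| = |-3 - (-3)| = 0
distance = (5+5+0)/2 = 10/2 = 5
radius = 5; distance == radius -> yes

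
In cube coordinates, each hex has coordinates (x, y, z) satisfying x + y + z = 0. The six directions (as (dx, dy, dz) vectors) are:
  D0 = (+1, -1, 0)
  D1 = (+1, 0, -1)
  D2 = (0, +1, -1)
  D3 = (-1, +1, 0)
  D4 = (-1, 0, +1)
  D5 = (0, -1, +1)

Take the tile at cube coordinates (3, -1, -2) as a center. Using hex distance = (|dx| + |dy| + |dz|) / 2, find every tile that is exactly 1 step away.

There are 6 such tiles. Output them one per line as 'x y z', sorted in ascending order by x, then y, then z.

Walk ring at distance 1 from (3, -1, -2):
Start at center + D4*1 = (2, -1, -1)
  hex 0: (2, -1, -1)
  hex 1: (3, -2, -1)
  hex 2: (4, -2, -2)
  hex 3: (4, -1, -3)
  hex 4: (3, 0, -3)
  hex 5: (2, 0, -2)
Sorted: 6 hexes.

Answer: 2 -1 -1
2 0 -2
3 -2 -1
3 0 -3
4 -2 -2
4 -1 -3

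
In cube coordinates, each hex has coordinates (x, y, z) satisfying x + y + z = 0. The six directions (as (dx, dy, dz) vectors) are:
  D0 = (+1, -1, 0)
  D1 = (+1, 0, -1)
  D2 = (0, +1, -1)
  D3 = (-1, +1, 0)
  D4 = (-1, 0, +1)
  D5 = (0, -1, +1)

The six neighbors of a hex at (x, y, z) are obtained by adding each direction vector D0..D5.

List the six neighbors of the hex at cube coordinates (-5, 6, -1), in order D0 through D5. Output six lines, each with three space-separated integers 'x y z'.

Answer: -4 5 -1
-4 6 -2
-5 7 -2
-6 7 -1
-6 6 0
-5 5 0

Derivation:
Center: (-5, 6, -1). Add each direction:
  D0: (-5, 6, -1) + (1, -1, 0) = (-4, 5, -1)
  D1: (-5, 6, -1) + (1, 0, -1) = (-4, 6, -2)
  D2: (-5, 6, -1) + (0, 1, -1) = (-5, 7, -2)
  D3: (-5, 6, -1) + (-1, 1, 0) = (-6, 7, -1)
  D4: (-5, 6, -1) + (-1, 0, 1) = (-6, 6, 0)
  D5: (-5, 6, -1) + (0, -1, 1) = (-5, 5, 0)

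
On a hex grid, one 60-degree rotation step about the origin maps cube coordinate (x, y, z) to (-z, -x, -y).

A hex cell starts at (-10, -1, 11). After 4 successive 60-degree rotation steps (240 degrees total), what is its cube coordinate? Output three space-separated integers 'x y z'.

Start: (-10, -1, 11)
Step 1: (-10, -1, 11) -> (-(11), -(-10), -(-1)) = (-11, 10, 1)
Step 2: (-11, 10, 1) -> (-(1), -(-11), -(10)) = (-1, 11, -10)
Step 3: (-1, 11, -10) -> (-(-10), -(-1), -(11)) = (10, 1, -11)
Step 4: (10, 1, -11) -> (-(-11), -(10), -(1)) = (11, -10, -1)

Answer: 11 -10 -1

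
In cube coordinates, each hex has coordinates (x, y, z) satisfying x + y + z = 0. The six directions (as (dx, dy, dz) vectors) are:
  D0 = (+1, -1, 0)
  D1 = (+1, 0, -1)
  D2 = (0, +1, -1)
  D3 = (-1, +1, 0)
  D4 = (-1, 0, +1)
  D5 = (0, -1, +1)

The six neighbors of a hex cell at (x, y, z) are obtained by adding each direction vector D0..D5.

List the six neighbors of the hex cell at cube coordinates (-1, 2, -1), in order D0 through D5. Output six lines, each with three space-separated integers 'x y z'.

Center: (-1, 2, -1). Add each direction:
  D0: (-1, 2, -1) + (1, -1, 0) = (0, 1, -1)
  D1: (-1, 2, -1) + (1, 0, -1) = (0, 2, -2)
  D2: (-1, 2, -1) + (0, 1, -1) = (-1, 3, -2)
  D3: (-1, 2, -1) + (-1, 1, 0) = (-2, 3, -1)
  D4: (-1, 2, -1) + (-1, 0, 1) = (-2, 2, 0)
  D5: (-1, 2, -1) + (0, -1, 1) = (-1, 1, 0)

Answer: 0 1 -1
0 2 -2
-1 3 -2
-2 3 -1
-2 2 0
-1 1 0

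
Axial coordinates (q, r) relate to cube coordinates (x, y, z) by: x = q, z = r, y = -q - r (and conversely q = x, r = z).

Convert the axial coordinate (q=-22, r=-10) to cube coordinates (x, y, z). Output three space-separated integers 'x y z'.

x = q = -22
z = r = -10
y = -x - z = -(-22) - (-10) = 32

Answer: -22 32 -10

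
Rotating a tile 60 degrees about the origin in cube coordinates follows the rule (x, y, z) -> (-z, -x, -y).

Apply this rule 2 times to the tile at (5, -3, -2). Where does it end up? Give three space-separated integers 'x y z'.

Start: (5, -3, -2)
Step 1: (5, -3, -2) -> (-(-2), -(5), -(-3)) = (2, -5, 3)
Step 2: (2, -5, 3) -> (-(3), -(2), -(-5)) = (-3, -2, 5)

Answer: -3 -2 5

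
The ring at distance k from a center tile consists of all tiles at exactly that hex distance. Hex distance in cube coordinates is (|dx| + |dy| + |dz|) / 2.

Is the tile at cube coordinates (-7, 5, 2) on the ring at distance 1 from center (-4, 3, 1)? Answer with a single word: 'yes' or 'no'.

|px - cx| = |-7 - (-4)| = 3
|py - cy| = |5 - 3| = 2
|pz - cz| = |2 - 1| = 1
distance = (3+2+1)/2 = 6/2 = 3
radius = 1; distance != radius -> no

Answer: no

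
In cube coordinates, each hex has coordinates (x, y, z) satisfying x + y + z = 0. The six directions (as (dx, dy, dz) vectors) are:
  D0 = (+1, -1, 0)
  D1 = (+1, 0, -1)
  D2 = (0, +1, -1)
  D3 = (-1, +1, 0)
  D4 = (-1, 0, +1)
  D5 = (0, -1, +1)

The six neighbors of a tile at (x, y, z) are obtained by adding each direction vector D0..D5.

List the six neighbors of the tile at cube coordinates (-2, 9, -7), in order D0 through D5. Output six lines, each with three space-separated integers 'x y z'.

Center: (-2, 9, -7). Add each direction:
  D0: (-2, 9, -7) + (1, -1, 0) = (-1, 8, -7)
  D1: (-2, 9, -7) + (1, 0, -1) = (-1, 9, -8)
  D2: (-2, 9, -7) + (0, 1, -1) = (-2, 10, -8)
  D3: (-2, 9, -7) + (-1, 1, 0) = (-3, 10, -7)
  D4: (-2, 9, -7) + (-1, 0, 1) = (-3, 9, -6)
  D5: (-2, 9, -7) + (0, -1, 1) = (-2, 8, -6)

Answer: -1 8 -7
-1 9 -8
-2 10 -8
-3 10 -7
-3 9 -6
-2 8 -6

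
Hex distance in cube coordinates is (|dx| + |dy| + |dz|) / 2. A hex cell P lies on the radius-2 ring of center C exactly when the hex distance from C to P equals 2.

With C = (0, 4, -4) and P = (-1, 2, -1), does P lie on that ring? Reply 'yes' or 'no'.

|px - cx| = |-1 - 0| = 1
|py - cy| = |2 - 4| = 2
|pz - cz| = |-1 - (-4)| = 3
distance = (1+2+3)/2 = 6/2 = 3
radius = 2; distance != radius -> no

Answer: no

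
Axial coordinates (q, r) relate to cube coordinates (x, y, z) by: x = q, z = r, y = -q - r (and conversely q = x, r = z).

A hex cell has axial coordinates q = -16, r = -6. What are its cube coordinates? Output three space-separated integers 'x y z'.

x = q = -16
z = r = -6
y = -x - z = -(-16) - (-6) = 22

Answer: -16 22 -6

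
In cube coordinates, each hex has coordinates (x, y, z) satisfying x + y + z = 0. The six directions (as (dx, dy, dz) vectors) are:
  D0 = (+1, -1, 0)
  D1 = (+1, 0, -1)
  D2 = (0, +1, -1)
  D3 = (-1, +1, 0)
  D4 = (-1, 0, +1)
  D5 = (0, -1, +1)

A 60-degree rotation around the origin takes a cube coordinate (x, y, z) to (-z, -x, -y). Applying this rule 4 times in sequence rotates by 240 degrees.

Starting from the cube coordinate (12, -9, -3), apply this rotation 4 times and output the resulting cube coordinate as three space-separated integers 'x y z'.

Answer: -3 12 -9

Derivation:
Start: (12, -9, -3)
Step 1: (12, -9, -3) -> (-(-3), -(12), -(-9)) = (3, -12, 9)
Step 2: (3, -12, 9) -> (-(9), -(3), -(-12)) = (-9, -3, 12)
Step 3: (-9, -3, 12) -> (-(12), -(-9), -(-3)) = (-12, 9, 3)
Step 4: (-12, 9, 3) -> (-(3), -(-12), -(9)) = (-3, 12, -9)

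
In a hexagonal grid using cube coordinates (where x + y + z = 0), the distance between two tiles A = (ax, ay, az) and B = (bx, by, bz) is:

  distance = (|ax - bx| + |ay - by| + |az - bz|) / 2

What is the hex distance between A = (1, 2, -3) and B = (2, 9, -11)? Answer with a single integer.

|ax - bx| = |1 - 2| = 1
|ay - by| = |2 - 9| = 7
|az - bz| = |-3 - (-11)| = 8
distance = (1 + 7 + 8) / 2 = 16 / 2 = 8

Answer: 8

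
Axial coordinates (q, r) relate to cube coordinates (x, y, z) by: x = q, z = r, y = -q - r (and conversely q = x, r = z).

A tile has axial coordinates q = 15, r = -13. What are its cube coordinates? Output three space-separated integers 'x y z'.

x = q = 15
z = r = -13
y = -x - z = -(15) - (-13) = -2

Answer: 15 -2 -13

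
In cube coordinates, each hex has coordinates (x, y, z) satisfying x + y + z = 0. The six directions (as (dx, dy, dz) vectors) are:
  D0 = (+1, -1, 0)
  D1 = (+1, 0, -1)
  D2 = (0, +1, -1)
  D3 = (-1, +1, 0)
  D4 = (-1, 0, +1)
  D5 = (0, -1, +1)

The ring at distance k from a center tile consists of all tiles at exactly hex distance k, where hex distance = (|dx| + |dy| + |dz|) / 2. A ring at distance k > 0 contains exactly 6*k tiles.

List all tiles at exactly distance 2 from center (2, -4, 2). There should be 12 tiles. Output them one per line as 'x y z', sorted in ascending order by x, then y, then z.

Answer: 0 -4 4
0 -3 3
0 -2 2
1 -5 4
1 -2 1
2 -6 4
2 -2 0
3 -6 3
3 -3 0
4 -6 2
4 -5 1
4 -4 0

Derivation:
Walk ring at distance 2 from (2, -4, 2):
Start at center + D4*2 = (0, -4, 4)
  hex 0: (0, -4, 4)
  hex 1: (1, -5, 4)
  hex 2: (2, -6, 4)
  hex 3: (3, -6, 3)
  hex 4: (4, -6, 2)
  hex 5: (4, -5, 1)
  hex 6: (4, -4, 0)
  hex 7: (3, -3, 0)
  hex 8: (2, -2, 0)
  hex 9: (1, -2, 1)
  hex 10: (0, -2, 2)
  hex 11: (0, -3, 3)
Sorted: 12 hexes.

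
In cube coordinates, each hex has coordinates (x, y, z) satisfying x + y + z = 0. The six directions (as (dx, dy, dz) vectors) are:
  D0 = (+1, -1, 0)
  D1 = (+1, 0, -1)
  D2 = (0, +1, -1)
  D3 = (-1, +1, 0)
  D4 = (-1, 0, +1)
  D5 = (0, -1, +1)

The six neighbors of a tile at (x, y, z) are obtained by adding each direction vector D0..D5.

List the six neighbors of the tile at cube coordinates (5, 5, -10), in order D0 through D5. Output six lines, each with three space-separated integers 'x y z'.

Center: (5, 5, -10). Add each direction:
  D0: (5, 5, -10) + (1, -1, 0) = (6, 4, -10)
  D1: (5, 5, -10) + (1, 0, -1) = (6, 5, -11)
  D2: (5, 5, -10) + (0, 1, -1) = (5, 6, -11)
  D3: (5, 5, -10) + (-1, 1, 0) = (4, 6, -10)
  D4: (5, 5, -10) + (-1, 0, 1) = (4, 5, -9)
  D5: (5, 5, -10) + (0, -1, 1) = (5, 4, -9)

Answer: 6 4 -10
6 5 -11
5 6 -11
4 6 -10
4 5 -9
5 4 -9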